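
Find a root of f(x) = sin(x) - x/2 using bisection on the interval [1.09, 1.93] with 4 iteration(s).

f(x) = sin(x) - x/2
Initial interval: [1.09, 1.93]

Iteration 1:
  c_1 = (1.090000 + 1.930000)/2 = 1.510000
  f(c_1) = f(1.510000) = 0.243152
  f(a) × f(c) ≥ 0, new interval: [1.510000, 1.930000]
Iteration 2:
  c_2 = (1.510000 + 1.930000)/2 = 1.720000
  f(c_2) = f(1.720000) = 0.128890
  f(a) × f(c) ≥ 0, new interval: [1.720000, 1.930000]
Iteration 3:
  c_3 = (1.720000 + 1.930000)/2 = 1.825000
  f(c_3) = f(1.825000) = 0.055364
  f(a) × f(c) ≥ 0, new interval: [1.825000, 1.930000]
Iteration 4:
  c_4 = (1.825000 + 1.930000)/2 = 1.877500
  f(c_4) = f(1.877500) = 0.014584
  f(a) × f(c) ≥ 0, new interval: [1.877500, 1.930000]

After 4 iteration(s), the approximation is c_4 = 1.877500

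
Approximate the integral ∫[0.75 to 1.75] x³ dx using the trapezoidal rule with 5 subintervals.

f(x) = x³
a = 0.75, b = 1.75, n = 5
h = (b - a)/n = 0.200000

Trapezoidal rule: (h/2)[f(x₀) + 2f(x₁) + 2f(x₂) + ... + f(xₙ)]

x_0 = 0.7500, f(x_0) = 0.421875, coefficient = 1
x_1 = 0.9500, f(x_1) = 0.857375, coefficient = 2
x_2 = 1.1500, f(x_2) = 1.520875, coefficient = 2
x_3 = 1.3500, f(x_3) = 2.460375, coefficient = 2
x_4 = 1.5500, f(x_4) = 3.723875, coefficient = 2
x_5 = 1.7500, f(x_5) = 5.359375, coefficient = 1

I ≈ (0.200000/2) × 22.906250 = 2.290625
Exact value: 2.265625
Error: 0.025000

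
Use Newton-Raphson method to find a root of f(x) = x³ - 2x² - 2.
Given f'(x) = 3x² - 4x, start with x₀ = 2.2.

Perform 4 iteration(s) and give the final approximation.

f(x) = x³ - 2x² - 2
f'(x) = 3x² - 4x
x₀ = 2.2

Newton-Raphson formula: x_{n+1} = x_n - f(x_n)/f'(x_n)

Iteration 1:
  f(2.200000) = -1.032000
  f'(2.200000) = 5.720000
  x_1 = 2.200000 - (-1.032000)/5.720000 = 2.380420
Iteration 2:
  f(2.380420) = 0.155609
  f'(2.380420) = 7.477514
  x_2 = 2.380420 - 0.155609/7.477514 = 2.359609
Iteration 3:
  f(2.359609) = 0.002217
  f'(2.359609) = 7.264832
  x_3 = 2.359609 - 0.002217/7.264832 = 2.359304
Iteration 4:
  f(2.359304) = 0.000000
  f'(2.359304) = 7.261732
  x_4 = 2.359304 - 0.000000/7.261732 = 2.359304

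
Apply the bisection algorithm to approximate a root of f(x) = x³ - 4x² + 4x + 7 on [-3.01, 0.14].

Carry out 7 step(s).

f(x) = x³ - 4x² + 4x + 7
Initial interval: [-3.01, 0.14]

Iteration 1:
  c_1 = (-3.010000 + 0.140000)/2 = -1.435000
  f(c_1) = f(-1.435000) = -9.931888
  f(a) × f(c) ≥ 0, new interval: [-1.435000, 0.140000]
Iteration 2:
  c_2 = (-1.435000 + 0.140000)/2 = -0.647500
  f(c_2) = f(-0.647500) = 2.461507
  f(a) × f(c) < 0, new interval: [-1.435000, -0.647500]
Iteration 3:
  c_3 = (-1.435000 + (-0.647500))/2 = -1.041250
  f(c_3) = f(-1.041250) = -2.630731
  f(a) × f(c) ≥ 0, new interval: [-1.041250, -0.647500]
Iteration 4:
  c_4 = (-1.041250 + (-0.647500))/2 = -0.844375
  f(c_4) = f(-0.844375) = 0.168610
  f(a) × f(c) < 0, new interval: [-1.041250, -0.844375]
Iteration 5:
  c_5 = (-1.041250 + (-0.844375))/2 = -0.942812
  f(c_5) = f(-0.942812) = -1.164893
  f(a) × f(c) ≥ 0, new interval: [-0.942812, -0.844375]
Iteration 6:
  c_6 = (-0.942812 + (-0.844375))/2 = -0.893594
  f(c_6) = f(-0.893594) = -0.481958
  f(a) × f(c) ≥ 0, new interval: [-0.893594, -0.844375]
Iteration 7:
  c_7 = (-0.893594 + (-0.844375))/2 = -0.868984
  f(c_7) = f(-0.868984) = -0.152672
  f(a) × f(c) ≥ 0, new interval: [-0.868984, -0.844375]

After 7 iteration(s), the approximation is c_7 = -0.868984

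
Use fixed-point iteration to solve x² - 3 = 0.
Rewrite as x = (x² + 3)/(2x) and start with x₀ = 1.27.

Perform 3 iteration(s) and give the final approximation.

Equation: x² - 3 = 0
Fixed-point form: x = (x² + 3)/(2x)
x₀ = 1.27

x_1 = g(1.270000) = 1.816102
x_2 = g(1.816102) = 1.733996
x_3 = g(1.733996) = 1.732052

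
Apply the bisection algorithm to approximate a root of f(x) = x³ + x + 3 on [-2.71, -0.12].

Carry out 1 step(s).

f(x) = x³ + x + 3
Initial interval: [-2.71, -0.12]

Iteration 1:
  c_1 = (-2.710000 + (-0.120000))/2 = -1.415000
  f(c_1) = f(-1.415000) = -1.248148
  f(a) × f(c) ≥ 0, new interval: [-1.415000, -0.120000]

After 1 iteration(s), the approximation is c_1 = -1.415000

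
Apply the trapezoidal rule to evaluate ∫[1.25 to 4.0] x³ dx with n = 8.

f(x) = x³
a = 1.25, b = 4.0, n = 8
h = (b - a)/n = 0.343750

Trapezoidal rule: (h/2)[f(x₀) + 2f(x₁) + 2f(x₂) + ... + f(xₙ)]

x_0 = 1.2500, f(x_0) = 1.953125, coefficient = 1
x_1 = 1.5938, f(x_1) = 4.048187, coefficient = 2
x_2 = 1.9375, f(x_2) = 7.273193, coefficient = 2
x_3 = 2.2812, f(x_3) = 11.871857, coefficient = 2
x_4 = 2.6250, f(x_4) = 18.087891, coefficient = 2
x_5 = 2.9688, f(x_5) = 26.165009, coefficient = 2
x_6 = 3.3125, f(x_6) = 36.346924, coefficient = 2
x_7 = 3.6562, f(x_7) = 48.877350, coefficient = 2
x_8 = 4.0000, f(x_8) = 64.000000, coefficient = 1

I ≈ (0.343750/2) × 371.293945 = 63.816147
Exact value: 63.389648
Error: 0.426498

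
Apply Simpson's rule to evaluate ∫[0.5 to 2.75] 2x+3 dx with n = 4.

f(x) = 2x+3
a = 0.5, b = 2.75, n = 4
h = (b - a)/n = 0.562500

Simpson's rule: (h/3)[f(x₀) + 4f(x₁) + 2f(x₂) + ... + f(xₙ)]

x_0 = 0.5000, f(x_0) = 4.000000, coefficient = 1
x_1 = 1.0625, f(x_1) = 5.125000, coefficient = 4
x_2 = 1.6250, f(x_2) = 6.250000, coefficient = 2
x_3 = 2.1875, f(x_3) = 7.375000, coefficient = 4
x_4 = 2.7500, f(x_4) = 8.500000, coefficient = 1

I ≈ (0.562500/3) × 75.000000 = 14.062500
Exact value: 14.062500
Error: 0.000000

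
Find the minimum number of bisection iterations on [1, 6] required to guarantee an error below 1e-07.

We need (b-a)/2^n ≤ 1e-07
(6 - 1)/2^n ≤ 1e-07
5/2^n ≤ 1e-07
2^n ≥ 50000000
n ≥ log₂(50000000) = 25.58
n ≥ 26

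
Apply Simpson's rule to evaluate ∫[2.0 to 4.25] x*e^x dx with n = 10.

f(x) = x*e^x
a = 2.0, b = 4.25, n = 10
h = (b - a)/n = 0.225000

Simpson's rule: (h/3)[f(x₀) + 4f(x₁) + 2f(x₂) + ... + f(xₙ)]

x_0 = 2.0000, f(x_0) = 14.778112, coefficient = 1
x_1 = 2.2250, f(x_1) = 20.588999, coefficient = 4
x_2 = 2.4500, f(x_2) = 28.391449, coefficient = 2
x_3 = 2.6750, f(x_3) = 38.820536, coefficient = 4
x_4 = 2.9000, f(x_4) = 52.705022, coefficient = 2
x_5 = 3.1250, f(x_5) = 71.124672, coefficient = 4
x_6 = 3.3500, f(x_6) = 95.484158, coefficient = 2
x_7 = 3.5750, f(x_7) = 127.608269, coefficient = 4
x_8 = 3.8000, f(x_8) = 169.864501, coefficient = 2
x_9 = 4.0250, f(x_9) = 225.320743, coefficient = 4
x_10 = 4.2500, f(x_10) = 297.948002, coefficient = 1

I ≈ (0.225000/3) × 2939.469252 = 220.460194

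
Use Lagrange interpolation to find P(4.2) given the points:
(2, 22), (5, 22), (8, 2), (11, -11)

Lagrange interpolation formula:
P(x) = Σ yᵢ × Lᵢ(x)
where Lᵢ(x) = Π_{j≠i} (x - xⱼ)/(xᵢ - xⱼ)

L_0(4.2) = (4.2 - 5)/(2 - 5) × (4.2 - 8)/(2 - 8) × (4.2 - 11)/(2 - 11) = 0.127605
L_1(4.2) = (4.2 - 2)/(5 - 2) × (4.2 - 8)/(5 - 8) × (4.2 - 11)/(5 - 11) = 1.052741
L_2(4.2) = (4.2 - 2)/(8 - 2) × (4.2 - 5)/(8 - 5) × (4.2 - 11)/(8 - 11) = -0.221630
L_3(4.2) = (4.2 - 2)/(11 - 2) × (4.2 - 5)/(11 - 5) × (4.2 - 8)/(11 - 8) = 0.041284

P(4.2) = 22×L_0(4.2) + 22×L_1(4.2) + 2×L_2(4.2) + (-11)×L_3(4.2)
P(4.2) = 25.070222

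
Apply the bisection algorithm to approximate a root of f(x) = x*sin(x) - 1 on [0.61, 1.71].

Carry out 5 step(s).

f(x) = x*sin(x) - 1
Initial interval: [0.61, 1.71]

Iteration 1:
  c_1 = (0.610000 + 1.710000)/2 = 1.160000
  f(c_1) = f(1.160000) = 0.063492
  f(a) × f(c) < 0, new interval: [0.610000, 1.160000]
Iteration 2:
  c_2 = (0.610000 + 1.160000)/2 = 0.885000
  f(c_2) = f(0.885000) = -0.315085
  f(a) × f(c) ≥ 0, new interval: [0.885000, 1.160000]
Iteration 3:
  c_3 = (0.885000 + 1.160000)/2 = 1.022500
  f(c_3) = f(1.022500) = -0.127384
  f(a) × f(c) ≥ 0, new interval: [1.022500, 1.160000]
Iteration 4:
  c_4 = (1.022500 + 1.160000)/2 = 1.091250
  f(c_4) = f(1.091250) = -0.031838
  f(a) × f(c) ≥ 0, new interval: [1.091250, 1.160000]
Iteration 5:
  c_5 = (1.091250 + 1.160000)/2 = 1.125625
  f(c_5) = f(1.125625) = 0.015918
  f(a) × f(c) < 0, new interval: [1.091250, 1.125625]

After 5 iteration(s), the approximation is c_5 = 1.125625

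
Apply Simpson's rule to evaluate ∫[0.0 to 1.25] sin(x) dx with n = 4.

f(x) = sin(x)
a = 0.0, b = 1.25, n = 4
h = (b - a)/n = 0.312500

Simpson's rule: (h/3)[f(x₀) + 4f(x₁) + 2f(x₂) + ... + f(xₙ)]

x_0 = 0.0000, f(x_0) = 0.000000, coefficient = 1
x_1 = 0.3125, f(x_1) = 0.307439, coefficient = 4
x_2 = 0.6250, f(x_2) = 0.585097, coefficient = 2
x_3 = 0.9375, f(x_3) = 0.806081, coefficient = 4
x_4 = 1.2500, f(x_4) = 0.948985, coefficient = 1

I ≈ (0.312500/3) × 6.573258 = 0.684714
Exact value: 0.684678
Error: 0.000037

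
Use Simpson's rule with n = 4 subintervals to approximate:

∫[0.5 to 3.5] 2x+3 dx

f(x) = 2x+3
a = 0.5, b = 3.5, n = 4
h = (b - a)/n = 0.750000

Simpson's rule: (h/3)[f(x₀) + 4f(x₁) + 2f(x₂) + ... + f(xₙ)]

x_0 = 0.5000, f(x_0) = 4.000000, coefficient = 1
x_1 = 1.2500, f(x_1) = 5.500000, coefficient = 4
x_2 = 2.0000, f(x_2) = 7.000000, coefficient = 2
x_3 = 2.7500, f(x_3) = 8.500000, coefficient = 4
x_4 = 3.5000, f(x_4) = 10.000000, coefficient = 1

I ≈ (0.750000/3) × 84.000000 = 21.000000
Exact value: 21.000000
Error: 0.000000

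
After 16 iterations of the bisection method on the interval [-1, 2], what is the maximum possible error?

Bisection error bound: |error| ≤ (b-a)/2^n
|error| ≤ (2 - (-1))/2^16 = 3/2^16
|error| ≤ 0.0000457764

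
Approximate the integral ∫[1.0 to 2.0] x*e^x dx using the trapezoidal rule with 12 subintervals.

f(x) = x*e^x
a = 1.0, b = 2.0, n = 12
h = (b - a)/n = 0.083333

Trapezoidal rule: (h/2)[f(x₀) + 2f(x₁) + 2f(x₂) + ... + f(xₙ)]

x_0 = 1.0000, f(x_0) = 2.718282, coefficient = 1
x_1 = 1.0833, f(x_1) = 3.200721, coefficient = 2
x_2 = 1.1667, f(x_2) = 3.746482, coefficient = 2
x_3 = 1.2500, f(x_3) = 4.362929, coefficient = 2
x_4 = 1.3333, f(x_4) = 5.058224, coefficient = 2
x_5 = 1.4167, f(x_5) = 5.841417, coefficient = 2
x_6 = 1.5000, f(x_6) = 6.722534, coefficient = 2
x_7 = 1.5833, f(x_7) = 7.712679, coefficient = 2
x_8 = 1.6667, f(x_8) = 8.824150, coefficient = 2
x_9 = 1.7500, f(x_9) = 10.070555, coefficient = 2
x_10 = 1.8333, f(x_10) = 11.466952, coefficient = 2
x_11 = 1.9167, f(x_11) = 13.029998, coefficient = 2
x_12 = 2.0000, f(x_12) = 14.778112, coefficient = 1

I ≈ (0.083333/2) × 177.569674 = 7.398736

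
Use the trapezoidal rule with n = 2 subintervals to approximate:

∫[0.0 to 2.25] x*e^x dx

f(x) = x*e^x
a = 0.0, b = 2.25, n = 2
h = (b - a)/n = 1.125000

Trapezoidal rule: (h/2)[f(x₀) + 2f(x₁) + 2f(x₂) + ... + f(xₙ)]

x_0 = 0.0000, f(x_0) = 0.000000, coefficient = 1
x_1 = 1.1250, f(x_1) = 3.465244, coefficient = 2
x_2 = 2.2500, f(x_2) = 21.347406, coefficient = 1

I ≈ (1.125000/2) × 28.277894 = 15.906315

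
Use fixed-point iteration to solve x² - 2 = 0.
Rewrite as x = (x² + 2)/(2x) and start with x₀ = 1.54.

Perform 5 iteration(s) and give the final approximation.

Equation: x² - 2 = 0
Fixed-point form: x = (x² + 2)/(2x)
x₀ = 1.54

x_1 = g(1.540000) = 1.419351
x_2 = g(1.419351) = 1.414223
x_3 = g(1.414223) = 1.414214
x_4 = g(1.414214) = 1.414214
x_5 = g(1.414214) = 1.414214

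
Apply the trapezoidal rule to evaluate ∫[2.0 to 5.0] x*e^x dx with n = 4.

f(x) = x*e^x
a = 2.0, b = 5.0, n = 4
h = (b - a)/n = 0.750000

Trapezoidal rule: (h/2)[f(x₀) + 2f(x₁) + 2f(x₂) + ... + f(xₙ)]

x_0 = 2.0000, f(x_0) = 14.778112, coefficient = 1
x_1 = 2.7500, f(x_1) = 43.017238, coefficient = 2
x_2 = 3.5000, f(x_2) = 115.904082, coefficient = 2
x_3 = 4.2500, f(x_3) = 297.948002, coefficient = 2
x_4 = 5.0000, f(x_4) = 742.065796, coefficient = 1

I ≈ (0.750000/2) × 1670.582552 = 626.468457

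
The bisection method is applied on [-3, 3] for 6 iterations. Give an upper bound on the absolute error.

Bisection error bound: |error| ≤ (b-a)/2^n
|error| ≤ (3 - (-3))/2^6 = 6/2^6
|error| ≤ 0.0937500000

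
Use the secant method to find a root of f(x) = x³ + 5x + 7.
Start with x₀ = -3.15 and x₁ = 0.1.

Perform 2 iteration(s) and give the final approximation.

f(x) = x³ + 5x + 7
x₀ = -3.15, x₁ = 0.1

Secant formula: x_{n+1} = x_n - f(x_n)(x_n - x_{n-1})/(f(x_n) - f(x_{n-1}))

Iteration 1:
  f(-3.150000) = -40.005875
  f(0.100000) = 7.501000
  x_2 = 0.100000 - 7.501000×(0.100000 - (-3.150000))/(7.501000 - (-40.005875))
       = -0.413152
Iteration 2:
  f(0.100000) = 7.501000
  f(-0.413152) = 4.863717
  x_3 = -0.413152 - 4.863717×(-0.413152 - 0.100000)/(4.863717 - 7.501000)
       = -1.359515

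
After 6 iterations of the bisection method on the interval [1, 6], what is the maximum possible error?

Bisection error bound: |error| ≤ (b-a)/2^n
|error| ≤ (6 - 1)/2^6 = 5/2^6
|error| ≤ 0.0781250000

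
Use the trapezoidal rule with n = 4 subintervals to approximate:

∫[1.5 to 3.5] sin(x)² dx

f(x) = sin(x)²
a = 1.5, b = 3.5, n = 4
h = (b - a)/n = 0.500000

Trapezoidal rule: (h/2)[f(x₀) + 2f(x₁) + 2f(x₂) + ... + f(xₙ)]

x_0 = 1.5000, f(x_0) = 0.994996, coefficient = 1
x_1 = 2.0000, f(x_1) = 0.826822, coefficient = 2
x_2 = 2.5000, f(x_2) = 0.358169, coefficient = 2
x_3 = 3.0000, f(x_3) = 0.019915, coefficient = 2
x_4 = 3.5000, f(x_4) = 0.123049, coefficient = 1

I ≈ (0.500000/2) × 3.527856 = 0.881964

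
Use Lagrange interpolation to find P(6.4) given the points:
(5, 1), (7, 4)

Lagrange interpolation formula:
P(x) = Σ yᵢ × Lᵢ(x)
where Lᵢ(x) = Π_{j≠i} (x - xⱼ)/(xᵢ - xⱼ)

L_0(6.4) = (6.4 - 7)/(5 - 7) = 0.300000
L_1(6.4) = (6.4 - 5)/(7 - 5) = 0.700000

P(6.4) = 1×L_0(6.4) + 4×L_1(6.4)
P(6.4) = 3.100000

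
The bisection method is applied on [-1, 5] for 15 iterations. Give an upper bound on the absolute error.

Bisection error bound: |error| ≤ (b-a)/2^n
|error| ≤ (5 - (-1))/2^15 = 6/2^15
|error| ≤ 0.0001831055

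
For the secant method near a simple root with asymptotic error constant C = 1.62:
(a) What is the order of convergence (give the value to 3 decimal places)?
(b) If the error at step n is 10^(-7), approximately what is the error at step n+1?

(a) Secant method has superlinear convergence with order φ = (1+√5)/2 ≈ 1.618.
    This means |e_{n+1}| ≈ C|e_n|^1.618.

(b) With |e_n| = 10^(-7) and C = 1.62:
    |e_{n+1}| ≈ 1.62 × (10^(-7))^1.618 = 1.62 × 10^(-11.33)

(a) ≈ 1.618 (golden ratio); (b) |e_{n+1}| ≈ 7.643e-12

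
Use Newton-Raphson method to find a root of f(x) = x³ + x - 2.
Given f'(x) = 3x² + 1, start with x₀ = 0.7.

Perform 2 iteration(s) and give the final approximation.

f(x) = x³ + x - 2
f'(x) = 3x² + 1
x₀ = 0.7

Newton-Raphson formula: x_{n+1} = x_n - f(x_n)/f'(x_n)

Iteration 1:
  f(0.700000) = -0.957000
  f'(0.700000) = 2.470000
  x_1 = 0.700000 - (-0.957000)/2.470000 = 1.087449
Iteration 2:
  f(1.087449) = 0.373409
  f'(1.087449) = 4.547639
  x_2 = 1.087449 - 0.373409/4.547639 = 1.005339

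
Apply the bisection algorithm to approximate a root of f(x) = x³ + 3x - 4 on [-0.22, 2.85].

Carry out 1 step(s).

f(x) = x³ + 3x - 4
Initial interval: [-0.22, 2.85]

Iteration 1:
  c_1 = (-0.220000 + 2.850000)/2 = 1.315000
  f(c_1) = f(1.315000) = 2.218931
  f(a) × f(c) < 0, new interval: [-0.220000, 1.315000]

After 1 iteration(s), the approximation is c_1 = 1.315000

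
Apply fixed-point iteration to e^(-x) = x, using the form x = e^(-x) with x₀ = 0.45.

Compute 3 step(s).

Equation: e^(-x) = x
Fixed-point form: x = e^(-x)
x₀ = 0.45

x_1 = g(0.450000) = 0.637628
x_2 = g(0.637628) = 0.528545
x_3 = g(0.528545) = 0.589462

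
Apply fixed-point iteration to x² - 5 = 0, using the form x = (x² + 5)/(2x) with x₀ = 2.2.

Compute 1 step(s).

Equation: x² - 5 = 0
Fixed-point form: x = (x² + 5)/(2x)
x₀ = 2.2

x_1 = g(2.200000) = 2.236364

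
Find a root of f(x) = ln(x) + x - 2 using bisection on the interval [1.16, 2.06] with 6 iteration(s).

f(x) = ln(x) + x - 2
Initial interval: [1.16, 2.06]

Iteration 1:
  c_1 = (1.160000 + 2.060000)/2 = 1.610000
  f(c_1) = f(1.610000) = 0.086234
  f(a) × f(c) < 0, new interval: [1.160000, 1.610000]
Iteration 2:
  c_2 = (1.160000 + 1.610000)/2 = 1.385000
  f(c_2) = f(1.385000) = -0.289300
  f(a) × f(c) ≥ 0, new interval: [1.385000, 1.610000]
Iteration 3:
  c_3 = (1.385000 + 1.610000)/2 = 1.497500
  f(c_3) = f(1.497500) = -0.098703
  f(a) × f(c) ≥ 0, new interval: [1.497500, 1.610000]
Iteration 4:
  c_4 = (1.497500 + 1.610000)/2 = 1.553750
  f(c_4) = f(1.553750) = -0.005579
  f(a) × f(c) ≥ 0, new interval: [1.553750, 1.610000]
Iteration 5:
  c_5 = (1.553750 + 1.610000)/2 = 1.581875
  f(c_5) = f(1.581875) = 0.040486
  f(a) × f(c) < 0, new interval: [1.553750, 1.581875]
Iteration 6:
  c_6 = (1.553750 + 1.581875)/2 = 1.567813
  f(c_6) = f(1.567813) = 0.017494
  f(a) × f(c) < 0, new interval: [1.553750, 1.567813]

After 6 iteration(s), the approximation is c_6 = 1.567813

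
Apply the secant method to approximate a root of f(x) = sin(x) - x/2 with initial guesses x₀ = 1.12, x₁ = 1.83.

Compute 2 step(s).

f(x) = sin(x) - x/2
x₀ = 1.12, x₁ = 1.83

Secant formula: x_{n+1} = x_n - f(x_n)(x_n - x_{n-1})/(f(x_n) - f(x_{n-1}))

Iteration 1:
  f(1.120000) = 0.340100
  f(1.830000) = 0.051594
  x_2 = 1.830000 - 0.051594×(1.830000 - 1.120000)/(0.051594 - 0.340100)
       = 1.956971
Iteration 2:
  f(1.830000) = 0.051594
  f(1.956971) = -0.052129
  x_3 = 1.956971 - (-0.052129)×(1.956971 - 1.830000)/(-0.052129 - 0.051594)
       = 1.893158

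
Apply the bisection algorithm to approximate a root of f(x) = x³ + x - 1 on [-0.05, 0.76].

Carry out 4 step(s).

f(x) = x³ + x - 1
Initial interval: [-0.05, 0.76]

Iteration 1:
  c_1 = (-0.050000 + 0.760000)/2 = 0.355000
  f(c_1) = f(0.355000) = -0.600261
  f(a) × f(c) ≥ 0, new interval: [0.355000, 0.760000]
Iteration 2:
  c_2 = (0.355000 + 0.760000)/2 = 0.557500
  f(c_2) = f(0.557500) = -0.269226
  f(a) × f(c) ≥ 0, new interval: [0.557500, 0.760000]
Iteration 3:
  c_3 = (0.557500 + 0.760000)/2 = 0.658750
  f(c_3) = f(0.658750) = -0.055384
  f(a) × f(c) ≥ 0, new interval: [0.658750, 0.760000]
Iteration 4:
  c_4 = (0.658750 + 0.760000)/2 = 0.709375
  f(c_4) = f(0.709375) = 0.066342
  f(a) × f(c) < 0, new interval: [0.658750, 0.709375]

After 4 iteration(s), the approximation is c_4 = 0.709375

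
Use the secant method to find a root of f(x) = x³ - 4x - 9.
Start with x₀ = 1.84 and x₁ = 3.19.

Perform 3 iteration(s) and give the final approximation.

f(x) = x³ - 4x - 9
x₀ = 1.84, x₁ = 3.19

Secant formula: x_{n+1} = x_n - f(x_n)(x_n - x_{n-1})/(f(x_n) - f(x_{n-1}))

Iteration 1:
  f(1.840000) = -10.130496
  f(3.190000) = 10.701759
  x_2 = 3.190000 - 10.701759×(3.190000 - 1.840000)/(10.701759 - (-10.130496))
       = 2.496490
Iteration 2:
  f(3.190000) = 10.701759
  f(2.496490) = -3.426678
  x_3 = 2.496490 - (-3.426678)×(2.496490 - 3.190000)/(-3.426678 - 10.701759)
       = 2.664692
Iteration 3:
  f(2.496490) = -3.426678
  f(2.664692) = -0.737893
  x_4 = 2.664692 - (-0.737893)×(2.664692 - 2.496490)/(-0.737893 - (-3.426678))
       = 2.710853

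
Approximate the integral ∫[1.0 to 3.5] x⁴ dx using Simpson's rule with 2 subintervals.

f(x) = x⁴
a = 1.0, b = 3.5, n = 2
h = (b - a)/n = 1.250000

Simpson's rule: (h/3)[f(x₀) + 4f(x₁) + 2f(x₂) + ... + f(xₙ)]

x_0 = 1.0000, f(x_0) = 1.000000, coefficient = 1
x_1 = 2.2500, f(x_1) = 25.628906, coefficient = 4
x_2 = 3.5000, f(x_2) = 150.062500, coefficient = 1

I ≈ (1.250000/3) × 253.578125 = 105.657552
Exact value: 104.843750
Error: 0.813802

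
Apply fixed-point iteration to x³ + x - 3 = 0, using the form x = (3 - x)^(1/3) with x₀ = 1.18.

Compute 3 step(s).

Equation: x³ + x - 3 = 0
Fixed-point form: x = (3 - x)^(1/3)
x₀ = 1.18

x_1 = g(1.180000) = 1.220929
x_2 = g(1.220929) = 1.211707
x_3 = g(1.211707) = 1.213797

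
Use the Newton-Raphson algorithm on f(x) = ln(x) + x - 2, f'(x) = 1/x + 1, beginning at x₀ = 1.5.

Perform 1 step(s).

f(x) = ln(x) + x - 2
f'(x) = 1/x + 1
x₀ = 1.5

Newton-Raphson formula: x_{n+1} = x_n - f(x_n)/f'(x_n)

Iteration 1:
  f(1.500000) = -0.094535
  f'(1.500000) = 1.666667
  x_1 = 1.500000 - (-0.094535)/1.666667 = 1.556721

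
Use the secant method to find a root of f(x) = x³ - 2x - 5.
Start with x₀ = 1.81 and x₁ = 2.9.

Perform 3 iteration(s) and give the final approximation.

f(x) = x³ - 2x - 5
x₀ = 1.81, x₁ = 2.9

Secant formula: x_{n+1} = x_n - f(x_n)(x_n - x_{n-1})/(f(x_n) - f(x_{n-1}))

Iteration 1:
  f(1.810000) = -2.690259
  f(2.900000) = 13.589000
  x_2 = 2.900000 - 13.589000×(2.900000 - 1.810000)/(13.589000 - (-2.690259))
       = 1.990130
Iteration 2:
  f(2.900000) = 13.589000
  f(1.990130) = -1.098117
  x_3 = 1.990130 - (-1.098117)×(1.990130 - 2.900000)/(-1.098117 - 13.589000)
       = 2.058159
Iteration 3:
  f(1.990130) = -1.098117
  f(2.058159) = -0.397923
  x_4 = 2.058159 - (-0.397923)×(2.058159 - 1.990130)/(-0.397923 - (-1.098117))
       = 2.096820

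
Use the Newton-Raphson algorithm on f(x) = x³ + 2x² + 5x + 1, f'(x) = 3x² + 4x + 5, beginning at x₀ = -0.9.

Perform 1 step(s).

f(x) = x³ + 2x² + 5x + 1
f'(x) = 3x² + 4x + 5
x₀ = -0.9

Newton-Raphson formula: x_{n+1} = x_n - f(x_n)/f'(x_n)

Iteration 1:
  f(-0.900000) = -2.609000
  f'(-0.900000) = 3.830000
  x_1 = -0.900000 - (-2.609000)/3.830000 = -0.218799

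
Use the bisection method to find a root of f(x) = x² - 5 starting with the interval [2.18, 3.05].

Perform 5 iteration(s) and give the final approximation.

f(x) = x² - 5
Initial interval: [2.18, 3.05]

Iteration 1:
  c_1 = (2.180000 + 3.050000)/2 = 2.615000
  f(c_1) = f(2.615000) = 1.838225
  f(a) × f(c) < 0, new interval: [2.180000, 2.615000]
Iteration 2:
  c_2 = (2.180000 + 2.615000)/2 = 2.397500
  f(c_2) = f(2.397500) = 0.748006
  f(a) × f(c) < 0, new interval: [2.180000, 2.397500]
Iteration 3:
  c_3 = (2.180000 + 2.397500)/2 = 2.288750
  f(c_3) = f(2.288750) = 0.238377
  f(a) × f(c) < 0, new interval: [2.180000, 2.288750]
Iteration 4:
  c_4 = (2.180000 + 2.288750)/2 = 2.234375
  f(c_4) = f(2.234375) = -0.007568
  f(a) × f(c) ≥ 0, new interval: [2.234375, 2.288750]
Iteration 5:
  c_5 = (2.234375 + 2.288750)/2 = 2.261563
  f(c_5) = f(2.261563) = 0.114665
  f(a) × f(c) < 0, new interval: [2.234375, 2.261563]

After 5 iteration(s), the approximation is c_5 = 2.261563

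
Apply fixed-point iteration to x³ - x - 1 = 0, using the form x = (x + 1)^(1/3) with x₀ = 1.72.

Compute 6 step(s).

Equation: x³ - x - 1 = 0
Fixed-point form: x = (x + 1)^(1/3)
x₀ = 1.72

x_1 = g(1.720000) = 1.395906
x_2 = g(1.395906) = 1.338104
x_3 = g(1.338104) = 1.327256
x_4 = g(1.327256) = 1.325200
x_5 = g(1.325200) = 1.324809
x_6 = g(1.324809) = 1.324735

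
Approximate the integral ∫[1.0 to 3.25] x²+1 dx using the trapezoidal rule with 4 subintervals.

f(x) = x²+1
a = 1.0, b = 3.25, n = 4
h = (b - a)/n = 0.562500

Trapezoidal rule: (h/2)[f(x₀) + 2f(x₁) + 2f(x₂) + ... + f(xₙ)]

x_0 = 1.0000, f(x_0) = 2.000000, coefficient = 1
x_1 = 1.5625, f(x_1) = 3.441406, coefficient = 2
x_2 = 2.1250, f(x_2) = 5.515625, coefficient = 2
x_3 = 2.6875, f(x_3) = 8.222656, coefficient = 2
x_4 = 3.2500, f(x_4) = 11.562500, coefficient = 1

I ≈ (0.562500/2) × 47.921875 = 13.478027
Exact value: 13.359375
Error: 0.118652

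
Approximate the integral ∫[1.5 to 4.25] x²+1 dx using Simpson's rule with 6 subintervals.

f(x) = x²+1
a = 1.5, b = 4.25, n = 6
h = (b - a)/n = 0.458333

Simpson's rule: (h/3)[f(x₀) + 4f(x₁) + 2f(x₂) + ... + f(xₙ)]

x_0 = 1.5000, f(x_0) = 3.250000, coefficient = 1
x_1 = 1.9583, f(x_1) = 4.835069, coefficient = 4
x_2 = 2.4167, f(x_2) = 6.840278, coefficient = 2
x_3 = 2.8750, f(x_3) = 9.265625, coefficient = 4
x_4 = 3.3333, f(x_4) = 12.111111, coefficient = 2
x_5 = 3.7917, f(x_5) = 15.376736, coefficient = 4
x_6 = 4.2500, f(x_6) = 19.062500, coefficient = 1

I ≈ (0.458333/3) × 178.125000 = 27.213542
Exact value: 27.213542
Error: 0.000000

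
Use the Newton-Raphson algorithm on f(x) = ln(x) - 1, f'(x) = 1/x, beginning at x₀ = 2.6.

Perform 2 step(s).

f(x) = ln(x) - 1
f'(x) = 1/x
x₀ = 2.6

Newton-Raphson formula: x_{n+1} = x_n - f(x_n)/f'(x_n)

Iteration 1:
  f(2.600000) = -0.044489
  f'(2.600000) = 0.384615
  x_1 = 2.600000 - (-0.044489)/0.384615 = 2.715670
Iteration 2:
  f(2.715670) = -0.000961
  f'(2.715670) = 0.368233
  x_2 = 2.715670 - (-0.000961)/0.368233 = 2.718281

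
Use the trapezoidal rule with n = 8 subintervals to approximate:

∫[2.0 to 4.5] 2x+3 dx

f(x) = 2x+3
a = 2.0, b = 4.5, n = 8
h = (b - a)/n = 0.312500

Trapezoidal rule: (h/2)[f(x₀) + 2f(x₁) + 2f(x₂) + ... + f(xₙ)]

x_0 = 2.0000, f(x_0) = 7.000000, coefficient = 1
x_1 = 2.3125, f(x_1) = 7.625000, coefficient = 2
x_2 = 2.6250, f(x_2) = 8.250000, coefficient = 2
x_3 = 2.9375, f(x_3) = 8.875000, coefficient = 2
x_4 = 3.2500, f(x_4) = 9.500000, coefficient = 2
x_5 = 3.5625, f(x_5) = 10.125000, coefficient = 2
x_6 = 3.8750, f(x_6) = 10.750000, coefficient = 2
x_7 = 4.1875, f(x_7) = 11.375000, coefficient = 2
x_8 = 4.5000, f(x_8) = 12.000000, coefficient = 1

I ≈ (0.312500/2) × 152.000000 = 23.750000
Exact value: 23.750000
Error: 0.000000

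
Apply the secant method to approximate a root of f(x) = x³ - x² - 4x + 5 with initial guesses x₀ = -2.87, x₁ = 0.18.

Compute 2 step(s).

f(x) = x³ - x² - 4x + 5
x₀ = -2.87, x₁ = 0.18

Secant formula: x_{n+1} = x_n - f(x_n)(x_n - x_{n-1})/(f(x_n) - f(x_{n-1}))

Iteration 1:
  f(-2.870000) = -15.396803
  f(0.180000) = 4.253432
  x_2 = 0.180000 - 4.253432×(0.180000 - (-2.870000))/(4.253432 - (-15.396803))
       = -0.480194
Iteration 2:
  f(0.180000) = 4.253432
  f(-0.480194) = 6.579464
  x_3 = -0.480194 - 6.579464×(-0.480194 - 0.180000)/(6.579464 - 4.253432)
       = 1.387245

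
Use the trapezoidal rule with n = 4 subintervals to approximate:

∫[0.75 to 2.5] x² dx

f(x) = x²
a = 0.75, b = 2.5, n = 4
h = (b - a)/n = 0.437500

Trapezoidal rule: (h/2)[f(x₀) + 2f(x₁) + 2f(x₂) + ... + f(xₙ)]

x_0 = 0.7500, f(x_0) = 0.562500, coefficient = 1
x_1 = 1.1875, f(x_1) = 1.410156, coefficient = 2
x_2 = 1.6250, f(x_2) = 2.640625, coefficient = 2
x_3 = 2.0625, f(x_3) = 4.253906, coefficient = 2
x_4 = 2.5000, f(x_4) = 6.250000, coefficient = 1

I ≈ (0.437500/2) × 23.421875 = 5.123535
Exact value: 5.067708
Error: 0.055827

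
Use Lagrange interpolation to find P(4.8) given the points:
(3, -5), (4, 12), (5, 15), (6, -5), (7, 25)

Lagrange interpolation formula:
P(x) = Σ yᵢ × Lᵢ(x)
where Lᵢ(x) = Π_{j≠i} (x - xⱼ)/(xᵢ - xⱼ)

L_0(4.8) = (4.8 - 4)/(3 - 4) × (4.8 - 5)/(3 - 5) × (4.8 - 6)/(3 - 6) × (4.8 - 7)/(3 - 7) = -0.017600
L_1(4.8) = (4.8 - 3)/(4 - 3) × (4.8 - 5)/(4 - 5) × (4.8 - 6)/(4 - 6) × (4.8 - 7)/(4 - 7) = 0.158400
L_2(4.8) = (4.8 - 3)/(5 - 3) × (4.8 - 4)/(5 - 4) × (4.8 - 6)/(5 - 6) × (4.8 - 7)/(5 - 7) = 0.950400
L_3(4.8) = (4.8 - 3)/(6 - 3) × (4.8 - 4)/(6 - 4) × (4.8 - 5)/(6 - 5) × (4.8 - 7)/(6 - 7) = -0.105600
L_4(4.8) = (4.8 - 3)/(7 - 3) × (4.8 - 4)/(7 - 4) × (4.8 - 5)/(7 - 5) × (4.8 - 6)/(7 - 6) = 0.014400

P(4.8) = (-5)×L_0(4.8) + 12×L_1(4.8) + 15×L_2(4.8) + (-5)×L_3(4.8) + 25×L_4(4.8)
P(4.8) = 17.132800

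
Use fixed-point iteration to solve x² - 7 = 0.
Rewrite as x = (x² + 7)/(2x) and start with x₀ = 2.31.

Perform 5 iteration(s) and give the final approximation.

Equation: x² - 7 = 0
Fixed-point form: x = (x² + 7)/(2x)
x₀ = 2.31

x_1 = g(2.310000) = 2.670152
x_2 = g(2.670152) = 2.645863
x_3 = g(2.645863) = 2.645751
x_4 = g(2.645751) = 2.645751
x_5 = g(2.645751) = 2.645751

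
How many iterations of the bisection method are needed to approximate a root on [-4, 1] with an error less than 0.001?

We need (b-a)/2^n ≤ 0.001
(1 - (-4))/2^n ≤ 0.001
5/2^n ≤ 0.001
2^n ≥ 5000
n ≥ log₂(5000) = 12.29
n ≥ 13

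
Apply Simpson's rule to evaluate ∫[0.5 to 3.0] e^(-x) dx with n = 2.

f(x) = e^(-x)
a = 0.5, b = 3.0, n = 2
h = (b - a)/n = 1.250000

Simpson's rule: (h/3)[f(x₀) + 4f(x₁) + 2f(x₂) + ... + f(xₙ)]

x_0 = 0.5000, f(x_0) = 0.606531, coefficient = 1
x_1 = 1.7500, f(x_1) = 0.173774, coefficient = 4
x_2 = 3.0000, f(x_2) = 0.049787, coefficient = 1

I ≈ (1.250000/3) × 1.351414 = 0.563089
Exact value: 0.556744
Error: 0.006345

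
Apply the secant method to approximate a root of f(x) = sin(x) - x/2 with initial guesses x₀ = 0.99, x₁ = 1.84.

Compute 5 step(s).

f(x) = sin(x) - x/2
x₀ = 0.99, x₁ = 1.84

Secant formula: x_{n+1} = x_n - f(x_n)(x_n - x_{n-1})/(f(x_n) - f(x_{n-1}))

Iteration 1:
  f(0.990000) = 0.341026
  f(1.840000) = 0.043983
  x_2 = 1.840000 - 0.043983×(1.840000 - 0.990000)/(0.043983 - 0.341026)
       = 1.965859
Iteration 2:
  f(1.840000) = 0.043983
  f(1.965859) = -0.059957
  x_3 = 1.965859 - (-0.059957)×(1.965859 - 1.840000)/(-0.059957 - 0.043983)
       = 1.893258
Iteration 3:
  f(1.965859) = -0.059957
  f(1.893258) = 0.001829
  x_4 = 1.893258 - 0.001829×(1.893258 - 1.965859)/(0.001829 - (-0.059957))
       = 1.895407
Iteration 4:
  f(1.893258) = 0.001829
  f(1.895407) = 0.000071
  x_5 = 1.895407 - 0.000071×(1.895407 - 1.893258)/(0.000071 - 0.001829)
       = 1.895494
Iteration 5:
  f(1.895407) = 0.000071
  f(1.895494) = 0.000000
  x_6 = 1.895494 - 0.000000×(1.895494 - 1.895407)/(0.000000 - 0.000071)
       = 1.895494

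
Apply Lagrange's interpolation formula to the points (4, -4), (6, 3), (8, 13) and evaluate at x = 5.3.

Lagrange interpolation formula:
P(x) = Σ yᵢ × Lᵢ(x)
where Lᵢ(x) = Π_{j≠i} (x - xⱼ)/(xᵢ - xⱼ)

L_0(5.3) = (5.3 - 6)/(4 - 6) × (5.3 - 8)/(4 - 8) = 0.236250
L_1(5.3) = (5.3 - 4)/(6 - 4) × (5.3 - 8)/(6 - 8) = 0.877500
L_2(5.3) = (5.3 - 4)/(8 - 4) × (5.3 - 6)/(8 - 6) = -0.113750

P(5.3) = (-4)×L_0(5.3) + 3×L_1(5.3) + 13×L_2(5.3)
P(5.3) = 0.208750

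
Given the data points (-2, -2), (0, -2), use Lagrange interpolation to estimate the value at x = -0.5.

Lagrange interpolation formula:
P(x) = Σ yᵢ × Lᵢ(x)
where Lᵢ(x) = Π_{j≠i} (x - xⱼ)/(xᵢ - xⱼ)

L_0(-0.5) = (-0.5 - 0)/(-2 - 0) = 0.250000
L_1(-0.5) = (-0.5 - (-2))/(0 - (-2)) = 0.750000

P(-0.5) = (-2)×L_0(-0.5) + (-2)×L_1(-0.5)
P(-0.5) = -2.000000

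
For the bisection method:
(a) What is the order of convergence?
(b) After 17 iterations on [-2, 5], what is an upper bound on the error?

(a) Bisection has linear (order 1) convergence; the error is halved each step.

(b) Error bound = (b-a)/2^n = (5 - (-2))/2^{17}
    = 7/2^{17}

(a) 1 (linear); (b) error ≤ 5.34e-05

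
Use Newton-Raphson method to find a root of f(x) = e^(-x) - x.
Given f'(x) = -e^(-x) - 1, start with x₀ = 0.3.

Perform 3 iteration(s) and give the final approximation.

f(x) = e^(-x) - x
f'(x) = -e^(-x) - 1
x₀ = 0.3

Newton-Raphson formula: x_{n+1} = x_n - f(x_n)/f'(x_n)

Iteration 1:
  f(0.300000) = 0.440818
  f'(0.300000) = -1.740818
  x_1 = 0.300000 - 0.440818/(-1.740818) = 0.553225
Iteration 2:
  f(0.553225) = 0.021868
  f'(0.553225) = -1.575092
  x_2 = 0.553225 - 0.021868/(-1.575092) = 0.567108
Iteration 3:
  f(0.567108) = 0.000055
  f'(0.567108) = -1.567163
  x_3 = 0.567108 - 0.000055/(-1.567163) = 0.567143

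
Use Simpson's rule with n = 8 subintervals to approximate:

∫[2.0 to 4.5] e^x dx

f(x) = e^x
a = 2.0, b = 4.5, n = 8
h = (b - a)/n = 0.312500

Simpson's rule: (h/3)[f(x₀) + 4f(x₁) + 2f(x₂) + ... + f(xₙ)]

x_0 = 2.0000, f(x_0) = 7.389056, coefficient = 1
x_1 = 2.3125, f(x_1) = 10.099642, coefficient = 4
x_2 = 2.6250, f(x_2) = 13.804574, coefficient = 2
x_3 = 2.9375, f(x_3) = 18.868616, coefficient = 4
x_4 = 3.2500, f(x_4) = 25.790340, coefficient = 2
x_5 = 3.5625, f(x_5) = 35.251215, coefficient = 4
x_6 = 3.8750, f(x_6) = 48.182698, coefficient = 2
x_7 = 4.1875, f(x_7) = 65.857940, coefficient = 4
x_8 = 4.5000, f(x_8) = 90.017131, coefficient = 1

I ≈ (0.312500/3) × 793.271065 = 82.632403
Exact value: 82.628075
Error: 0.004327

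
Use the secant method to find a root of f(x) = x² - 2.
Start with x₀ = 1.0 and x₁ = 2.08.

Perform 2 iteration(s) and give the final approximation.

f(x) = x² - 2
x₀ = 1.0, x₁ = 2.08

Secant formula: x_{n+1} = x_n - f(x_n)(x_n - x_{n-1})/(f(x_n) - f(x_{n-1}))

Iteration 1:
  f(1.000000) = -1.000000
  f(2.080000) = 2.326400
  x_2 = 2.080000 - 2.326400×(2.080000 - 1.000000)/(2.326400 - (-1.000000))
       = 1.324675
Iteration 2:
  f(2.080000) = 2.326400
  f(1.324675) = -0.245235
  x_3 = 1.324675 - (-0.245235)×(1.324675 - 2.080000)/(-0.245235 - 2.326400)
       = 1.396704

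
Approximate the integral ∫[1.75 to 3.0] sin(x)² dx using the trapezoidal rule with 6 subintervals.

f(x) = sin(x)²
a = 1.75, b = 3.0, n = 6
h = (b - a)/n = 0.208333

Trapezoidal rule: (h/2)[f(x₀) + 2f(x₁) + 2f(x₂) + ... + f(xₙ)]

x_0 = 1.7500, f(x_0) = 0.968228, coefficient = 1
x_1 = 1.9583, f(x_1) = 0.857185, coefficient = 2
x_2 = 2.1667, f(x_2) = 0.685022, coefficient = 2
x_3 = 2.3750, f(x_3) = 0.481199, coefficient = 2
x_4 = 2.5833, f(x_4) = 0.280593, coefficient = 2
x_5 = 2.7917, f(x_5) = 0.117531, coefficient = 2
x_6 = 3.0000, f(x_6) = 0.019915, coefficient = 1

I ≈ (0.208333/2) × 5.831203 = 0.607417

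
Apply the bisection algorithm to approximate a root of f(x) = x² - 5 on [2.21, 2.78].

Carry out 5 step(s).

f(x) = x² - 5
Initial interval: [2.21, 2.78]

Iteration 1:
  c_1 = (2.210000 + 2.780000)/2 = 2.495000
  f(c_1) = f(2.495000) = 1.225025
  f(a) × f(c) < 0, new interval: [2.210000, 2.495000]
Iteration 2:
  c_2 = (2.210000 + 2.495000)/2 = 2.352500
  f(c_2) = f(2.352500) = 0.534256
  f(a) × f(c) < 0, new interval: [2.210000, 2.352500]
Iteration 3:
  c_3 = (2.210000 + 2.352500)/2 = 2.281250
  f(c_3) = f(2.281250) = 0.204102
  f(a) × f(c) < 0, new interval: [2.210000, 2.281250]
Iteration 4:
  c_4 = (2.210000 + 2.281250)/2 = 2.245625
  f(c_4) = f(2.245625) = 0.042832
  f(a) × f(c) < 0, new interval: [2.210000, 2.245625]
Iteration 5:
  c_5 = (2.210000 + 2.245625)/2 = 2.227812
  f(c_5) = f(2.227812) = -0.036851
  f(a) × f(c) ≥ 0, new interval: [2.227812, 2.245625]

After 5 iteration(s), the approximation is c_5 = 2.227812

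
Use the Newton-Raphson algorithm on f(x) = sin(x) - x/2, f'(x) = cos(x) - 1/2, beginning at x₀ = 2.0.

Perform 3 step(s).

f(x) = sin(x) - x/2
f'(x) = cos(x) - 1/2
x₀ = 2.0

Newton-Raphson formula: x_{n+1} = x_n - f(x_n)/f'(x_n)

Iteration 1:
  f(2.000000) = -0.090703
  f'(2.000000) = -0.916147
  x_1 = 2.000000 - (-0.090703)/(-0.916147) = 1.900996
Iteration 2:
  f(1.900996) = -0.004520
  f'(1.900996) = -0.824232
  x_2 = 1.900996 - (-0.004520)/(-0.824232) = 1.895512
Iteration 3:
  f(1.895512) = -0.000014
  f'(1.895512) = -0.819039
  x_3 = 1.895512 - (-0.000014)/(-0.819039) = 1.895494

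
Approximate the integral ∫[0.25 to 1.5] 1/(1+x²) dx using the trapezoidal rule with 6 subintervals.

f(x) = 1/(1+x²)
a = 0.25, b = 1.5, n = 6
h = (b - a)/n = 0.208333

Trapezoidal rule: (h/2)[f(x₀) + 2f(x₁) + 2f(x₂) + ... + f(xₙ)]

x_0 = 0.2500, f(x_0) = 0.941176, coefficient = 1
x_1 = 0.4583, f(x_1) = 0.826399, coefficient = 2
x_2 = 0.6667, f(x_2) = 0.692308, coefficient = 2
x_3 = 0.8750, f(x_3) = 0.566372, coefficient = 2
x_4 = 1.0833, f(x_4) = 0.460064, coefficient = 2
x_5 = 1.2917, f(x_5) = 0.374756, coefficient = 2
x_6 = 1.5000, f(x_6) = 0.307692, coefficient = 1

I ≈ (0.208333/2) × 7.088665 = 0.738403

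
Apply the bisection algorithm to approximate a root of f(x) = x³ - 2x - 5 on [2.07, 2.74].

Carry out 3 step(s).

f(x) = x³ - 2x - 5
Initial interval: [2.07, 2.74]

Iteration 1:
  c_1 = (2.070000 + 2.740000)/2 = 2.405000
  f(c_1) = f(2.405000) = 4.100580
  f(a) × f(c) < 0, new interval: [2.070000, 2.405000]
Iteration 2:
  c_2 = (2.070000 + 2.405000)/2 = 2.237500
  f(c_2) = f(2.237500) = 1.726834
  f(a) × f(c) < 0, new interval: [2.070000, 2.237500]
Iteration 3:
  c_3 = (2.070000 + 2.237500)/2 = 2.153750
  f(c_3) = f(2.153750) = 0.682969
  f(a) × f(c) < 0, new interval: [2.070000, 2.153750]

After 3 iteration(s), the approximation is c_3 = 2.153750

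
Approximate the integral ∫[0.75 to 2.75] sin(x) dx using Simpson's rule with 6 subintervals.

f(x) = sin(x)
a = 0.75, b = 2.75, n = 6
h = (b - a)/n = 0.333333

Simpson's rule: (h/3)[f(x₀) + 4f(x₁) + 2f(x₂) + ... + f(xₙ)]

x_0 = 0.7500, f(x_0) = 0.681639, coefficient = 1
x_1 = 1.0833, f(x_1) = 0.883524, coefficient = 4
x_2 = 1.4167, f(x_2) = 0.988146, coefficient = 2
x_3 = 1.7500, f(x_3) = 0.983986, coefficient = 4
x_4 = 2.0833, f(x_4) = 0.871503, coefficient = 2
x_5 = 2.4167, f(x_5) = 0.663080, coefficient = 4
x_6 = 2.7500, f(x_6) = 0.381661, coefficient = 1

I ≈ (0.333333/3) × 14.904957 = 1.656106
Exact value: 1.655991
Error: 0.000115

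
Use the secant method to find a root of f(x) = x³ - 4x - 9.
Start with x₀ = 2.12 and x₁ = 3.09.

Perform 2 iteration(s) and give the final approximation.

f(x) = x³ - 4x - 9
x₀ = 2.12, x₁ = 3.09

Secant formula: x_{n+1} = x_n - f(x_n)(x_n - x_{n-1})/(f(x_n) - f(x_{n-1}))

Iteration 1:
  f(2.120000) = -7.951872
  f(3.090000) = 8.143629
  x_2 = 3.090000 - 8.143629×(3.090000 - 2.120000)/(8.143629 - (-7.951872))
       = 2.599222
Iteration 2:
  f(3.090000) = 8.143629
  f(2.599222) = -1.836663
  x_3 = 2.599222 - (-1.836663)×(2.599222 - 3.090000)/(-1.836663 - 8.143629)
       = 2.689539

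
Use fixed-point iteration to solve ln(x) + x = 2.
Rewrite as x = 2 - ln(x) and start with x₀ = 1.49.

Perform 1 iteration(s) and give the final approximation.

Equation: ln(x) + x = 2
Fixed-point form: x = 2 - ln(x)
x₀ = 1.49

x_1 = g(1.490000) = 1.601224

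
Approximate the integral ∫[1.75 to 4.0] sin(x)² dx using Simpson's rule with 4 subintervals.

f(x) = sin(x)²
a = 1.75, b = 4.0, n = 4
h = (b - a)/n = 0.562500

Simpson's rule: (h/3)[f(x₀) + 4f(x₁) + 2f(x₂) + ... + f(xₙ)]

x_0 = 1.7500, f(x_0) = 0.968228, coefficient = 1
x_1 = 2.3125, f(x_1) = 0.543639, coefficient = 4
x_2 = 2.8750, f(x_2) = 0.069404, coefficient = 2
x_3 = 3.4375, f(x_3) = 0.085035, coefficient = 4
x_4 = 4.0000, f(x_4) = 0.572750, coefficient = 1

I ≈ (0.562500/3) × 4.194482 = 0.786465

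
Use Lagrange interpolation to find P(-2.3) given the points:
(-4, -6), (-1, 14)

Lagrange interpolation formula:
P(x) = Σ yᵢ × Lᵢ(x)
where Lᵢ(x) = Π_{j≠i} (x - xⱼ)/(xᵢ - xⱼ)

L_0(-2.3) = (-2.3 - (-1))/(-4 - (-1)) = 0.433333
L_1(-2.3) = (-2.3 - (-4))/(-1 - (-4)) = 0.566667

P(-2.3) = (-6)×L_0(-2.3) + 14×L_1(-2.3)
P(-2.3) = 5.333333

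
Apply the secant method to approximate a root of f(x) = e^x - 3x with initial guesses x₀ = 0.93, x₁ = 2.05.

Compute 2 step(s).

f(x) = e^x - 3x
x₀ = 0.93, x₁ = 2.05

Secant formula: x_{n+1} = x_n - f(x_n)(x_n - x_{n-1})/(f(x_n) - f(x_{n-1}))

Iteration 1:
  f(0.930000) = -0.255491
  f(2.050000) = 1.617901
  x_2 = 2.050000 - 1.617901×(2.050000 - 0.930000)/(1.617901 - (-0.255491))
       = 1.082744
Iteration 2:
  f(2.050000) = 1.617901
  f(1.082744) = -0.295461
  x_3 = 1.082744 - (-0.295461)×(1.082744 - 2.050000)/(-0.295461 - 1.617901)
       = 1.232108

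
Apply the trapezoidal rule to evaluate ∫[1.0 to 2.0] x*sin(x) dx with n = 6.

f(x) = x*sin(x)
a = 1.0, b = 2.0, n = 6
h = (b - a)/n = 0.166667

Trapezoidal rule: (h/2)[f(x₀) + 2f(x₁) + 2f(x₂) + ... + f(xₙ)]

x_0 = 1.0000, f(x_0) = 0.841471, coefficient = 1
x_1 = 1.1667, f(x_1) = 1.072686, coefficient = 2
x_2 = 1.3333, f(x_2) = 1.295917, coefficient = 2
x_3 = 1.5000, f(x_3) = 1.496242, coefficient = 2
x_4 = 1.6667, f(x_4) = 1.659013, coefficient = 2
x_5 = 1.8333, f(x_5) = 1.770514, coefficient = 2
x_6 = 2.0000, f(x_6) = 1.818595, coefficient = 1

I ≈ (0.166667/2) × 17.248810 = 1.437401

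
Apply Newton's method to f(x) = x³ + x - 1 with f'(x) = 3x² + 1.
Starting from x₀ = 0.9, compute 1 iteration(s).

f(x) = x³ + x - 1
f'(x) = 3x² + 1
x₀ = 0.9

Newton-Raphson formula: x_{n+1} = x_n - f(x_n)/f'(x_n)

Iteration 1:
  f(0.900000) = 0.629000
  f'(0.900000) = 3.430000
  x_1 = 0.900000 - 0.629000/3.430000 = 0.716618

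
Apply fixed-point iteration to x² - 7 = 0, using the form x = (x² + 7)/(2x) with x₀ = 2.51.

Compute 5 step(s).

Equation: x² - 7 = 0
Fixed-point form: x = (x² + 7)/(2x)
x₀ = 2.51

x_1 = g(2.510000) = 2.649422
x_2 = g(2.649422) = 2.645754
x_3 = g(2.645754) = 2.645751
x_4 = g(2.645751) = 2.645751
x_5 = g(2.645751) = 2.645751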